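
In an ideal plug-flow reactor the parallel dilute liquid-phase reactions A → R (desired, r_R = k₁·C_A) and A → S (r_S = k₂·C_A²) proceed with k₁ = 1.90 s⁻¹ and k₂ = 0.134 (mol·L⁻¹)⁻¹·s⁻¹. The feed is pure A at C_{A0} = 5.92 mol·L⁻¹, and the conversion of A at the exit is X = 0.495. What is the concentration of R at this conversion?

C_A = C_{A0}(1−X) = 2.990 mol·L⁻¹.
Along a PFR/batch, dC_R/dC_A = −r_R/(r_R+r_S) = −k₁/(k₁+k₂·C_A).
Integrating from C_{A0} to C_A: C_R = (1.90/0.134)·ln[(1.90+0.134·5.92)/(1.90+0.134·2.99)] = 14.18·ln(2.693/2.301) = 2.234 mol·L⁻¹.

2.23 mol·L⁻¹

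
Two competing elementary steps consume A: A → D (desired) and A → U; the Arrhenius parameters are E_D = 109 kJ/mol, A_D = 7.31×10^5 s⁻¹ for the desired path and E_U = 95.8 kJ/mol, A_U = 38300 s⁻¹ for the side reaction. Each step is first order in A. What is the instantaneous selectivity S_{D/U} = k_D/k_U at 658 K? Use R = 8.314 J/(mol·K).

Since both paths have the same order in A, the concentration cancels and S_{D/U} = k_D/k_U = (A_D/A_U)·exp[(E_U−E_D)/(RT)].
(E_U−E_D)/(RT) = (95.8−109)×10³/(8.314×658) = -13200/5471 = -2.413.
k_D/k_U = (7.31×10^5/38300)·exp(-2.413) = 19.09 × 0.08956 = 1.71.

1.71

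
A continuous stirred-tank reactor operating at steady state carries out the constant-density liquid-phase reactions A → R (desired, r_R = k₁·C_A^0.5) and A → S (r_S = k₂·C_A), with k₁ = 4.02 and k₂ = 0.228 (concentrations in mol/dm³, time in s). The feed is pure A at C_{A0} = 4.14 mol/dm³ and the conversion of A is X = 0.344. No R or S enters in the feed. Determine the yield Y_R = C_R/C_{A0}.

Exit C_A = C_{A0}(1−X) = 4.14×0.656 = 2.716 mol/dm³.
Rates in a CSTR are evaluated at the outlet concentration: r_R = 4.02×2.716^0.5 = 6.625, r_S = 0.228×2.716 = 0.6192.
Fraction of consumed A going to R: r_R/(r_R+r_S) = 0.9145.
C_R = 0.9145·C_{A0}·X = 0.9145×4.14×0.344 = 1.30 mol/dm³; Y_R = C_R/C_{A0} = 0.315.

0.315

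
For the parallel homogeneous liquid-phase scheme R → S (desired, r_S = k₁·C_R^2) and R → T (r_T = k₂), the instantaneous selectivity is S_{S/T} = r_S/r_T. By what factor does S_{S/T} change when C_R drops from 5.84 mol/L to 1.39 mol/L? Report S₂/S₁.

0.0567

S_{S/T} = (k₁/k₂)·C_R^2, so S₂/S₁ = (C_{R,2}/C_{R,1})^2.
= (1.39/5.84)^2 = (0.2380)^2 = 0.0567.
Selectivity toward S falls as C_R falls — high-concentration operation is favoured.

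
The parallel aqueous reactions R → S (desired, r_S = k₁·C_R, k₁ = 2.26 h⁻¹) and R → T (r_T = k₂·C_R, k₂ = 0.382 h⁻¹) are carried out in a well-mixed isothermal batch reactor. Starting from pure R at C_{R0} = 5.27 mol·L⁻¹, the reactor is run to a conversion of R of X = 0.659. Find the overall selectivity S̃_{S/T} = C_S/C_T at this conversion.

C_R = C_{R0}(1−X) = 1.797 mol·L⁻¹.
Both paths are first order in R, so the instantaneous fraction to S is constant: dC_S/d(−C_R) = k₁/(k₁+k₂) = 0.8554.
C_S = 0.8554·(C_{R0}−C_R) = 0.8554×3.473 = 2.97 mol·L⁻¹.
C_T = (C_{R0}−C_R)−C_S = 0.5021 mol·L⁻¹; S̃_{S/T} = 2.971/0.5021 = 5.92.

5.92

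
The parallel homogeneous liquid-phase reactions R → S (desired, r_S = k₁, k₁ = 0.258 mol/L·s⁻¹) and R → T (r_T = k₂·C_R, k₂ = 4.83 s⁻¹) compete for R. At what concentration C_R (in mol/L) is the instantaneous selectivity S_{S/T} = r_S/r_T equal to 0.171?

S_{S/T} = (k₁/k₂)·C_R⁻¹ ⇒ C_R = (S·k₂/k₁)^(-1).
= (0.171×4.83/0.258)^(-1) = (3.201)^(-1) = 0.312 mol/L.

0.312 mol/L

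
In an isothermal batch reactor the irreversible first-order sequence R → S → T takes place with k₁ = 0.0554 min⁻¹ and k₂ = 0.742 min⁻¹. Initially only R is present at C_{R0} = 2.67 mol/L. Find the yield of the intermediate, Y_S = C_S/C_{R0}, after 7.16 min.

0.0539

Solving the coupled first-order balances gives C_S(t) = [k₁/(k₂−k₁)]·C_{R0}·(e^(−k₁t) − e^(−k₂t)).
e^(−k₁t) = e^(−0.0554×7.16) = e^(−0.3967) = 0.6726; e^(−k₂t) = e^(−5.313) = 0.004929.
C_S = 0.0554×2.67/(0.742−0.0554) × (0.6726−0.004929) = 0.2154×0.6676 = 0.1438 mol/L.
Y_S = C_S/C_{R0} = 0.1438/2.67 = 0.0539.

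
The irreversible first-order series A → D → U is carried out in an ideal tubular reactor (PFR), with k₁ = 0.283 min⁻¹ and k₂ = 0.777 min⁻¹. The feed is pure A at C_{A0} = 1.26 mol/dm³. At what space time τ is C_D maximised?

For first-order series the maximum of C_D occurs at τ_opt = ln(k₂/k₁)/(k₂−k₁).
= ln(0.777/0.283)/(0.777−0.283) = ln(2.746)/0.4940 = 1.010/0.4940 = 2.04 min.

2.04 min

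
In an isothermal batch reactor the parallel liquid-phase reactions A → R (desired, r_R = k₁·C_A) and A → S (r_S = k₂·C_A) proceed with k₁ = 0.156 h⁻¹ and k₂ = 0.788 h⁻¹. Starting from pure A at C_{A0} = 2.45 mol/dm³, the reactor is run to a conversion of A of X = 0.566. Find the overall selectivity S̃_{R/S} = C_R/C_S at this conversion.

0.198

C_A = C_{A0}(1−X) = 1.063 mol/dm³.
Both paths are first order in A, so the instantaneous fraction to R is constant: dC_R/d(−C_A) = k₁/(k₁+k₂) = 0.1653.
C_R = 0.1653·(C_{A0}−C_A) = 0.1653×1.387 = 0.229 mol/dm³.
C_S = (C_{A0}−C_A)−C_R = 1.158 mol/dm³; S̃_{R/S} = 0.2292/1.158 = 0.198.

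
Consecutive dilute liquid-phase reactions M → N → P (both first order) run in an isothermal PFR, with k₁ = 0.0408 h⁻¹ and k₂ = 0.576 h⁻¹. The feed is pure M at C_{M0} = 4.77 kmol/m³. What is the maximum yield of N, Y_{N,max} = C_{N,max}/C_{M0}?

0.0579

At the optimum, C_{N,max}/C_{M0} = (k₁/k₂)^[k₂/(k₂−k₁)].
= (0.0408/0.576)^(0.576/(0.576−0.0408)) = (0.07083)^(1.076) = 0.05789.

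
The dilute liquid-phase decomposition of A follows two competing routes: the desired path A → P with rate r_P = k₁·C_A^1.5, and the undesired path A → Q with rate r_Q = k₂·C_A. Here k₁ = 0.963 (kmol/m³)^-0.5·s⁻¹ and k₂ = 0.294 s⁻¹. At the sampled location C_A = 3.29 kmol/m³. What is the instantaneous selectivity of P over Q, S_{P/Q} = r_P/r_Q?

S_{P/Q} = r_P/r_Q = (k₁·C_A^1.5)/(k₂·C_A) = (k₁/k₂)·C_A^0.5.
= (0.963×3.290^1.5) / (0.294×3.290) = 5.747/0.9673 = 5.94.
Since the desired path is higher order in A, keeping C_A high (PFR or concentrated feed) favours P.

5.94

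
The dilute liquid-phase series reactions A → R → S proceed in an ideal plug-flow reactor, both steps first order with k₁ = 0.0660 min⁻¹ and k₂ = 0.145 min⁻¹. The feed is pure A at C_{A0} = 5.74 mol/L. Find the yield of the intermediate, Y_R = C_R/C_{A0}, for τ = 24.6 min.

For first-order series with pure A initially, C_R(τ) = k₁C_{A0}/(k₂−k₁)·(e^(−k₁τ) − e^(−k₂τ)).
e^(−k₁τ) = e^(−0.0660×24.6) = e^(−1.624) = 0.1972; e^(−k₂τ) = e^(−3.567) = 0.02824.
C_R = 0.0660×5.74/(0.145−0.0660) × (0.1972−0.02824) = 4.795×0.1689 = 0.8102 mol/L.
Y_R = C_R/C_{A0} = 0.8102/5.74 = 0.141.

0.141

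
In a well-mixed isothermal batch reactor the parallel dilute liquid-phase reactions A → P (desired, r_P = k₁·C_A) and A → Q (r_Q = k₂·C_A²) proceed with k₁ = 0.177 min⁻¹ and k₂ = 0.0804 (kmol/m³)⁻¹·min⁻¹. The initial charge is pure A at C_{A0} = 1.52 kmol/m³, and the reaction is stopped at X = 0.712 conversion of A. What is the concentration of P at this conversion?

C_A = C_{A0}(1−X) = 0.4378 kmol/m³.
Along a PFR/batch, dC_P/dC_A = −r_P/(r_P+r_Q) = −k₁/(k₁+k₂·C_A).
Integrating from C_{A0} to C_A: C_P = (0.177/0.0804)·ln[(0.177+0.0804·1.52)/(0.177+0.0804·0.438)] = 2.201·ln(0.2992/0.2122) = 0.7565 kmol/m³.

0.756 kmol/m³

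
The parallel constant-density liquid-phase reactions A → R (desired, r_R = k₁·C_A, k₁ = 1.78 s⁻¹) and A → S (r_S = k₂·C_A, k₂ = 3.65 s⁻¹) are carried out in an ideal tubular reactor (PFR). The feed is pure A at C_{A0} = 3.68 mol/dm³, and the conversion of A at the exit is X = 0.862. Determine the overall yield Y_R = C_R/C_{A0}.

0.283

C_A = C_{A0}(1−X) = 0.5078 mol/dm³.
Both paths are first order in A, so the instantaneous fraction to R is constant: dC_R/d(−C_A) = k₁/(k₁+k₂) = 0.3278.
C_R = 0.3278·(C_{A0}−C_A) = 0.3278×3.172 = 1.04 mol/dm³.
Y_R = C_R/C_{A0} = 1.040/3.68 = 0.283.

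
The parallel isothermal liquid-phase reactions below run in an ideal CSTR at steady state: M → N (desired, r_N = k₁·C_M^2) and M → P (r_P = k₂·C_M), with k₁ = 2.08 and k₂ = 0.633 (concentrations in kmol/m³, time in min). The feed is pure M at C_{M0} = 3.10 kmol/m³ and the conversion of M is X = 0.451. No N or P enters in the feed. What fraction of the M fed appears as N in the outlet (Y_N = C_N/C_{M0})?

Exit C_M = C_{M0}(1−X) = 3.10×0.549 = 1.702 kmol/m³.
In a CSTR the entire volume is at exit conditions, so r_N = 2.08×1.702^2 = 6.025 and r_P = 0.633×1.702 = 1.077.
Fraction of consumed M going to N: r_N/(r_N+r_P) = 0.8483.
C_N = 0.8483·C_{M0}·X = 0.8483×3.10×0.451 = 1.19 kmol/m³; Y_N = C_N/C_{M0} = 0.383.

0.383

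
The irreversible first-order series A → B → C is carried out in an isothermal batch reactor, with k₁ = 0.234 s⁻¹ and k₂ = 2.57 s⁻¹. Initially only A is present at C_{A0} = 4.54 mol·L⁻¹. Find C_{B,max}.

For a first-order series the maximum intermediate yield is C_{B,max}/C_{A0} = (k₁/k₂)^[k₂/(k₂−k₁)].
= (0.234/2.57)^(2.57/(2.57−0.234)) = (0.09105)^(1.100) = 0.07162.
C_{B,max} = 0.07162×4.54 = 0.325 mol·L⁻¹.

0.325 mol·L⁻¹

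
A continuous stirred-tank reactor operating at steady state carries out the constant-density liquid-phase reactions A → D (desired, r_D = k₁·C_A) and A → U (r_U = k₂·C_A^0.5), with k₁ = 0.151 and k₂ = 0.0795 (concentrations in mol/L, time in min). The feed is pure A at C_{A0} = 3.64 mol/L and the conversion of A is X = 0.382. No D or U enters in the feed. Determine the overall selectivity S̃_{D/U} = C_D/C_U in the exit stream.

Exit C_A = C_{A0}(1−X) = 3.64×0.618 = 2.250 mol/L.
Rates in a CSTR are evaluated at the outlet concentration: r_D = 0.151×2.250 = 0.3397, r_U = 0.0795×2.250^0.5 = 0.1192.
Overall selectivity = C_D/C_U = r_Dτ/(r_Uτ) = r_D/r_U = 2.85.

2.85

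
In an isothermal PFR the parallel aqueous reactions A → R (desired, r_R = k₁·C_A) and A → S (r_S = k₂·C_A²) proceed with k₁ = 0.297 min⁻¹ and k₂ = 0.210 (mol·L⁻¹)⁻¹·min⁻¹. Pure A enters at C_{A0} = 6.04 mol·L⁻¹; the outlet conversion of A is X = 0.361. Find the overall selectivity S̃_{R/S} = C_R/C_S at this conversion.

C_A = C_{A0}(1−X) = 3.860 mol·L⁻¹.
Along a PFR/batch, dC_R/dC_A = −r_R/(r_R+r_S) = −k₁/(k₁+k₂·C_A).
Integrating from C_{A0} to C_A: C_R = (0.297/0.210)·ln[(0.297+0.210·6.04)/(0.297+0.210·3.86)] = 1.414·ln(1.565/1.108) = 0.4894 mol·L⁻¹.
C_S = (C_{A0}−C_A)−C_R = 1.691 mol·L⁻¹; S̃_{R/S} = 0.4894/1.691 = 0.289.

0.289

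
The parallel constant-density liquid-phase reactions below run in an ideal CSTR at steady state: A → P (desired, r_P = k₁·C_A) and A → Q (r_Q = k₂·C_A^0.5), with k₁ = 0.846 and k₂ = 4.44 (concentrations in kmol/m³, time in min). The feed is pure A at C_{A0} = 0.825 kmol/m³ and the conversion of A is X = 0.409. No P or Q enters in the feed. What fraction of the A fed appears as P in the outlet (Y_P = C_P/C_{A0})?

0.0480

Exit C_A = C_{A0}(1−X) = 0.825×0.591 = 0.4876 kmol/m³.
Rates in a CSTR are evaluated at the outlet concentration: r_P = 0.846×0.4876 = 0.4125, r_Q = 4.44×0.4876^0.5 = 3.100.
Fraction of consumed A going to P: r_P/(r_P+r_Q) = 0.1174.
C_P = 0.1174·C_{A0}·X = 0.1174×0.825×0.409 = 0.0396 kmol/m³; Y_P = C_P/C_{A0} = 0.0480.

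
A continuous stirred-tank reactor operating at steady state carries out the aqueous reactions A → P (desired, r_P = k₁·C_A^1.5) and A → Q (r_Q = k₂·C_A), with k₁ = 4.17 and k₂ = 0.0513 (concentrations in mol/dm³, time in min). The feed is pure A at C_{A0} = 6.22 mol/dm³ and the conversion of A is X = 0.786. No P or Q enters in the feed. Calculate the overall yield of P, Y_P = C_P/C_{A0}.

Exit C_A = C_{A0}(1−X) = 6.22×0.214 = 1.331 mol/dm³.
Rates in a CSTR are evaluated at the outlet concentration: r_P = 4.17×1.331^1.5 = 6.404, r_Q = 0.0513×1.331 = 0.06828.
Fraction of consumed A going to P: r_P/(r_P+r_Q) = 0.9894.
C_P = 0.9894·C_{A0}·X = 0.9894×6.22×0.786 = 4.84 mol/dm³; Y_P = C_P/C_{A0} = 0.778.

0.778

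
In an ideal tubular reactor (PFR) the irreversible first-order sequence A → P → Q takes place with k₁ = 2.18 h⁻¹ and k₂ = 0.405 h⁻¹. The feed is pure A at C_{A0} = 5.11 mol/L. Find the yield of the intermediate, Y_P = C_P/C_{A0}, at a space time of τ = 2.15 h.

Solving the coupled first-order balances gives C_P(τ) = [k₁/(k₂−k₁)]·C_{A0}·(e^(−k₁τ) − e^(−k₂τ)).
e^(−k₁τ) = e^(−2.18×2.15) = e^(−4.687) = 0.009214; e^(−k₂τ) = e^(−0.8708) = 0.4186.
C_P = 2.18×5.11/(0.405−2.18) × (0.009214−0.4186) = (-6.276)×(-0.4094) = 2.570 mol/L.
Y_P = C_P/C_{A0} = 2.570/5.11 = 0.503.

0.503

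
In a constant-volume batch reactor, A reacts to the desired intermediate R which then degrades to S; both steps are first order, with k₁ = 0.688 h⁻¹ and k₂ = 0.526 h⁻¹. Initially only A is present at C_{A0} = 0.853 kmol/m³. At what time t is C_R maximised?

The intermediate peaks when r₁ = r₂, i.e. k₁e^(−k₁t) = k₂e^(−k₂t), giving t_opt = ln(k₂/k₁)/(k₂−k₁).
= ln(0.526/0.688)/(0.526−0.688) = ln(0.7645)/-0.1620 = -0.2685/-0.1620 = 1.66 h.

1.66 h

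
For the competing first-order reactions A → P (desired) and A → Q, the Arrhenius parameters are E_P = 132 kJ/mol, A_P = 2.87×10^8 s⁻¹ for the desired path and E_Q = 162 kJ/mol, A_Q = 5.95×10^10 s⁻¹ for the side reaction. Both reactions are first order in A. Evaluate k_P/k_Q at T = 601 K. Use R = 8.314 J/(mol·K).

1.95

Since both paths have the same order in A, the concentration cancels and S_{P/Q} = k_P/k_Q = (A_P/A_Q)·exp[(E_Q−E_P)/(RT)].
(E_Q−E_P)/(RT) = (162−132)×10³/(8.314×601) = 30000/4997 = 6.004.
k_P/k_Q = (2.87×10^8/5.95×10^10)·exp(6.004) = 0.004824 × 405.0 = 1.95.
Since E_P < E_Q, lowering the temperature improves selectivity toward P.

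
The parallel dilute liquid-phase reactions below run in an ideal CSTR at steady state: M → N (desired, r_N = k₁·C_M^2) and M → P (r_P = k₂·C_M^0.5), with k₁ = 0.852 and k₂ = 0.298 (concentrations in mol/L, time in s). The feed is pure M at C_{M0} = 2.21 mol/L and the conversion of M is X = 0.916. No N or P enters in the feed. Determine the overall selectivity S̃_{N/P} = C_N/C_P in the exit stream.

Exit C_M = C_{M0}(1−X) = 2.21×0.0840 = 0.1856 mol/L.
A CSTR operates uniformly at the exit composition, giving r_N = 0.02936 and r_P = 0.1284 (each k·C_M^n at C_M = 0.1856).
Overall selectivity = C_N/C_P = r_Nτ/(r_Pτ) = r_N/r_P = 0.229.

0.229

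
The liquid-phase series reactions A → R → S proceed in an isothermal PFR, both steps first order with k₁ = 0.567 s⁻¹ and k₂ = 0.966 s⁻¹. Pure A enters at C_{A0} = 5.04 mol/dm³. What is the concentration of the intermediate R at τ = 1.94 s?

The intermediate concentration in a first-order A→B→C sequence is C_R = k₁C_{A0}(e^(−k₁τ) − e^(−k₂τ))/(k₂−k₁).
e^(−k₁τ) = e^(−0.567×1.94) = e^(−1.100) = 0.3329; e^(−k₂τ) = e^(−1.874) = 0.1535.
C_R = 0.567×5.04/(0.966−0.567) × (0.3329−0.1535) = 7.162×0.1794 = 1.285 mol/dm³.

1.28 mol/dm³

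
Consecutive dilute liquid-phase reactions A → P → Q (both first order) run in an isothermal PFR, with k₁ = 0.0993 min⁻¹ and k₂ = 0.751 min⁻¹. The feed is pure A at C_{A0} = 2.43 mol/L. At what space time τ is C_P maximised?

3.10 min

The intermediate peaks when r₁ = r₂, i.e. k₁e^(−k₁τ) = k₂e^(−k₂τ), giving τ_opt = ln(k₂/k₁)/(k₂−k₁).
= ln(0.751/0.0993)/(0.751−0.0993) = ln(7.563)/0.6517 = 2.023/0.6517 = 3.10 min.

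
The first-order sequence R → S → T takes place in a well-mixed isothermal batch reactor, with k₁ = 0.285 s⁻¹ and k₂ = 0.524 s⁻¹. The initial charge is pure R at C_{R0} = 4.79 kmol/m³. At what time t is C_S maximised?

Setting dC_S/dt = 0 gives t_opt = ln(k₂/k₁)/(k₂−k₁).
= ln(0.524/0.285)/(0.524−0.285) = ln(1.839)/0.2390 = 0.6090/0.2390 = 2.55 s.

2.55 s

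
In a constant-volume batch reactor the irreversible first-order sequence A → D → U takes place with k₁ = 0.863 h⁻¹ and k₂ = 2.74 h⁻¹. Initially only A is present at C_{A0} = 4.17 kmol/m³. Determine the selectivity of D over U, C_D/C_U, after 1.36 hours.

0.234

For first-order series with pure A initially, C_D(t) = k₁C_{A0}/(k₂−k₁)·(e^(−k₁t) − e^(−k₂t)).
e^(−k₁t) = e^(−0.863×1.36) = e^(−1.174) = 0.3092; e^(−k₂t) = e^(−3.726) = 0.02408.
C_D = 0.863×4.17/(2.74−0.863) × (0.3092−0.02408) = 1.917×0.2851 = 0.5467 kmol/m³.
C_A = C_{A0}e^(−k₁t) = 1.289 kmol/m³, so C_U = C_{A0}−C_A−C_D = 2.334 kmol/m³; C_D/C_U = 0.234.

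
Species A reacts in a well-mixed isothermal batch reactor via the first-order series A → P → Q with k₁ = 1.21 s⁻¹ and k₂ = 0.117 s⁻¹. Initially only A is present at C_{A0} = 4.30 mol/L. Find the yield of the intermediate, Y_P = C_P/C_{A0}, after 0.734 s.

0.560

Solving the coupled first-order balances gives C_P(t) = [k₁/(k₂−k₁)]·C_{A0}·(e^(−k₁t) − e^(−k₂t)).
e^(−k₁t) = e^(−1.21×0.734) = e^(−0.8881) = 0.4114; e^(−k₂t) = e^(−0.08588) = 0.9177.
C_P = 1.21×4.30/(0.117−1.21) × (0.4114−0.9177) = (-4.760)×(-0.5063) = 2.410 mol/L.
Y_P = C_P/C_{A0} = 2.410/4.30 = 0.560.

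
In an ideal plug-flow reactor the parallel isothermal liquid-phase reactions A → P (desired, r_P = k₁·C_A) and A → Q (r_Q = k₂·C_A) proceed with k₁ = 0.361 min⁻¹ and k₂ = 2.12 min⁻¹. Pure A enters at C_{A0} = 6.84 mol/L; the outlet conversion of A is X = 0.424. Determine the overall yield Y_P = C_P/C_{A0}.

C_A = C_{A0}(1−X) = 3.940 mol/L.
Both paths are first order in A, so the instantaneous fraction to P is constant: dC_P/d(−C_A) = k₁/(k₁+k₂) = 0.1455.
C_P = 0.1455·(C_{A0}−C_A) = 0.1455×2.900 = 0.422 mol/L.
Y_P = C_P/C_{A0} = 0.4220/6.84 = 0.0617.

0.0617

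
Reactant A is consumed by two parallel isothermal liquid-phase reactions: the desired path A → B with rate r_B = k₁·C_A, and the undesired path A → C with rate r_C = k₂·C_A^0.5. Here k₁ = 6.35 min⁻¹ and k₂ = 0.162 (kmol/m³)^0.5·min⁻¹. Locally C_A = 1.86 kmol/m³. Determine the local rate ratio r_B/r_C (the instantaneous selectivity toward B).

53.5

S_{B/C} = r_B/r_C = (k₁·C_A)/(k₂·C_A^0.5) = (k₁/k₂)·C_A^0.5.
= (6.35×1.860) / (0.162×1.860^0.5) = 11.81/0.2209 = 53.5.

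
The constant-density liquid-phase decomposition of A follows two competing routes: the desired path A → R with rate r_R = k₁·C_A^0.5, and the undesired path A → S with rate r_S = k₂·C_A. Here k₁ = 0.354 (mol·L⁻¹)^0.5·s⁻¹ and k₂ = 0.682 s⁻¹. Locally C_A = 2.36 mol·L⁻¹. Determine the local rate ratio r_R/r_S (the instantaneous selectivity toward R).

S_{R/S} = r_R/r_S = (k₁·C_A^0.5)/(k₂·C_A) = (k₁/k₂)·C_A^-0.5.
= (0.354×2.360^0.5) / (0.682×2.360) = 0.5438/1.610 = 0.338.
The undesired path is higher order in A, so low C_A (CSTR or dilute feed) favours R.

0.338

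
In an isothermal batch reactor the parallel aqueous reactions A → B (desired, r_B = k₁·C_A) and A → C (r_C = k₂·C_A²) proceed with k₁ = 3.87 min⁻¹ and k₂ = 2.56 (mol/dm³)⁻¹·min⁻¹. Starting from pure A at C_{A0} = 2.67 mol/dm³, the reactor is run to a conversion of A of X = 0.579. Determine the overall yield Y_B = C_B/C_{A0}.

0.261

C_A = C_{A0}(1−X) = 1.124 mol/dm³.
Along a PFR/batch, dC_B/dC_A = −r_B/(r_B+r_C) = −k₁/(k₁+k₂·C_A).
Integrating from C_{A0} to C_A: C_B = (3.87/2.56)·ln[(3.87+2.56·2.67)/(3.87+2.56·1.12)] = 1.512·ln(10.71/6.748) = 0.6977 mol/dm³.
Y_B = C_B/C_{A0} = 0.6977/2.67 = 0.261.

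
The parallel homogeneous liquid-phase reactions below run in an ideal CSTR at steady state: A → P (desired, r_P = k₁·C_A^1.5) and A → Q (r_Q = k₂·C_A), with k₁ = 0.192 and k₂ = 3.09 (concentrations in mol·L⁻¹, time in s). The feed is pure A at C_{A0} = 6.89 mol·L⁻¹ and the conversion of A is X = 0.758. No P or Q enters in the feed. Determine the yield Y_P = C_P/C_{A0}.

0.0563

Exit C_A = C_{A0}(1−X) = 6.89×0.242 = 1.667 mol·L⁻¹.
A CSTR operates uniformly at the exit composition, giving r_P = 0.4134 and r_Q = 5.152 (each k·C_A^n at C_A = 1.667).
Fraction of consumed A going to P: r_P/(r_P+r_Q) = 0.07427.
C_P = 0.07427·C_{A0}·X = 0.07427×6.89×0.758 = 0.388 mol·L⁻¹; Y_P = C_P/C_{A0} = 0.0563.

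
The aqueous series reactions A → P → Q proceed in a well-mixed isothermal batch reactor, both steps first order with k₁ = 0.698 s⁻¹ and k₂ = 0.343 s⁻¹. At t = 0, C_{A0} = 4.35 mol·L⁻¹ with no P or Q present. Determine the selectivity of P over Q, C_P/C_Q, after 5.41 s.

Solving the coupled first-order balances gives C_P(t) = [k₁/(k₂−k₁)]·C_{A0}·(e^(−k₁t) − e^(−k₂t)).
e^(−k₁t) = e^(−0.698×5.41) = e^(−3.776) = 0.02291; e^(−k₂t) = e^(−1.856) = 0.1564.
C_P = 0.698×4.35/(0.343−0.698) × (0.02291−0.1564) = (-8.553)×(-0.1334) = 1.141 mol·L⁻¹.
C_A = C_{A0}e^(−k₁t) = 0.09966 mol·L⁻¹, so C_Q = C_{A0}−C_A−C_P = 3.109 mol·L⁻¹; C_P/C_Q = 0.367.

0.367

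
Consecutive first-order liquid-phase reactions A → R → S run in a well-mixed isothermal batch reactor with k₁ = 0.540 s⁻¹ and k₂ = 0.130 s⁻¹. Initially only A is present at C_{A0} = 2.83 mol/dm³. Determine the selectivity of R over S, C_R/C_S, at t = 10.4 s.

0.509

Solving the coupled first-order balances gives C_R(t) = [k₁/(k₂−k₁)]·C_{A0}·(e^(−k₁t) − e^(−k₂t)).
e^(−k₁t) = e^(−0.540×10.4) = e^(−5.616) = 0.003639; e^(−k₂t) = e^(−1.352) = 0.2587.
C_R = 0.540×2.83/(0.130−0.540) × (0.003639−0.2587) = (-3.727)×(-0.2551) = 0.9508 mol/dm³.
C_A = C_{A0}e^(−k₁t) = 0.01030 mol/dm³, so C_S = C_{A0}−C_A−C_R = 1.869 mol/dm³; C_R/C_S = 0.509.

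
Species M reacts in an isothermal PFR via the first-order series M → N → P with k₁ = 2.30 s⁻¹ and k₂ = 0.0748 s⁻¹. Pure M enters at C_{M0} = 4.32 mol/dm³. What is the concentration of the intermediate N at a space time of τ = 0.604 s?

The intermediate concentration in a first-order A→B→C sequence is C_N = k₁C_{M0}(e^(−k₁τ) − e^(−k₂τ))/(k₂−k₁).
e^(−k₁τ) = e^(−2.30×0.604) = e^(−1.389) = 0.2493; e^(−k₂τ) = e^(−0.04518) = 0.9558.
C_N = 2.30×4.32/(0.0748−2.30) × (0.2493−0.9558) = (-4.465)×(-0.7066) = 3.155 mol/dm³.

3.15 mol/dm³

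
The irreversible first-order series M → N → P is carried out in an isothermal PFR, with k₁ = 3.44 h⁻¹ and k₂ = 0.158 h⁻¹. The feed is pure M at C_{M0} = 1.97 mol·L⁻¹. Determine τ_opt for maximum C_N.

The intermediate peaks when r₁ = r₂, i.e. k₁e^(−k₁τ) = k₂e^(−k₂τ), giving τ_opt = ln(k₂/k₁)/(k₂−k₁).
= ln(0.158/3.44)/(0.158−3.44) = ln(0.04593)/-3.282 = -3.081/-3.282 = 0.939 h.

0.939 h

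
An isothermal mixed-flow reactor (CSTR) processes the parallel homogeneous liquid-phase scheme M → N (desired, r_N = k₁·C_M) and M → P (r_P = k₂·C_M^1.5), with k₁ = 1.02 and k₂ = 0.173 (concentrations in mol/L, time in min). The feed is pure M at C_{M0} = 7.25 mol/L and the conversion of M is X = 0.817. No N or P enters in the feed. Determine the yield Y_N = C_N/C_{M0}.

0.683

Exit C_M = C_{M0}(1−X) = 7.25×0.183 = 1.327 mol/L.
In a CSTR the entire volume is at exit conditions, so r_N = 1.02×1.327 = 1.353 and r_P = 0.173×1.327^1.5 = 0.2644.
Fraction of consumed M going to N: r_N/(r_N+r_P) = 0.8366.
C_N = 0.8366·C_{M0}·X = 0.8366×7.25×0.817 = 4.96 mol/L; Y_N = C_N/C_{M0} = 0.683.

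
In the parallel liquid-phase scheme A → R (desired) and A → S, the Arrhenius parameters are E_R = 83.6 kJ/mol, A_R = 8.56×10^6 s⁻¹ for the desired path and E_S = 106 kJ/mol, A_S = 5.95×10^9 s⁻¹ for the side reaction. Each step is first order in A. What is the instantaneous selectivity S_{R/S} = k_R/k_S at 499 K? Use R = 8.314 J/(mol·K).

k_R/k_S = (A_R/A_S)·exp[−(E_R−E_S)/(RT)] = (A_R/A_S)·exp[(E_S−E_R)/(RT)].
(E_S−E_R)/(RT) = (106−83.6)×10³/(8.314×499) = 22400/4149 = 5.399.
k_R/k_S = (8.56×10^6/5.95×10^9)·exp(5.399) = 0.001439 × 221.3 = 0.318.

0.318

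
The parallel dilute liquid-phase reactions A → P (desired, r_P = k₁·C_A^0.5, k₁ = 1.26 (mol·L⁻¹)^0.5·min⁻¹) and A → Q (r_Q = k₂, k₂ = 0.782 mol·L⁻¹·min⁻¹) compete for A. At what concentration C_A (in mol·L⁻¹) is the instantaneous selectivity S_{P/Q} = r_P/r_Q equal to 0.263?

0.0266 mol·L⁻¹

S_{P/Q} = (k₁/k₂)·C_A^0.5 ⇒ C_A = (S·k₂/k₁)^(2).
= (0.263×0.782/1.26)^(2) = (0.1632)^(2) = 0.0266 mol·L⁻¹.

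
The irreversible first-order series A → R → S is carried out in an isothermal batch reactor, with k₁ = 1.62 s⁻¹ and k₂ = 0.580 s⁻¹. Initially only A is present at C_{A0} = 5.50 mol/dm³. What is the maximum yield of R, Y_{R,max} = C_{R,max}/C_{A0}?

0.564

At the optimum, C_{R,max}/C_{A0} = (k₁/k₂)^[k₂/(k₂−k₁)].
= (1.62/0.580)^(0.580/(0.580−1.62)) = (2.793)^(-0.5577) = 0.5639.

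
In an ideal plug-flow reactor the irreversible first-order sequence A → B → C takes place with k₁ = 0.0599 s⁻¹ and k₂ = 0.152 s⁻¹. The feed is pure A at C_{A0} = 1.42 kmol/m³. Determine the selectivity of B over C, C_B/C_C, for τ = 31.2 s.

0.126

The intermediate concentration in a first-order A→B→C sequence is C_B = k₁C_{A0}(e^(−k₁τ) − e^(−k₂τ))/(k₂−k₁).
e^(−k₁τ) = e^(−0.0599×31.2) = e^(−1.869) = 0.1543; e^(−k₂τ) = e^(−4.742) = 0.008718.
C_B = 0.0599×1.42/(0.152−0.0599) × (0.1543−0.008718) = 0.9235×0.1456 = 0.1344 kmol/m³.
C_A = C_{A0}e^(−k₁τ) = 0.2191 kmol/m³, so C_C = C_{A0}−C_A−C_B = 1.066 kmol/m³; C_B/C_C = 0.126.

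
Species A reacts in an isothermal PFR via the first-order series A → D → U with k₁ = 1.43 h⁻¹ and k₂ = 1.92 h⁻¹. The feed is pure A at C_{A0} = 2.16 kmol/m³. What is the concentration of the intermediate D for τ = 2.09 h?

For first-order series with pure A initially, C_D(τ) = k₁C_{A0}/(k₂−k₁)·(e^(−k₁τ) − e^(−k₂τ)).
e^(−k₁τ) = e^(−1.43×2.09) = e^(−2.989) = 0.05035; e^(−k₂τ) = e^(−4.013) = 0.01808.
C_D = 1.43×2.16/(1.92−1.43) × (0.05035−0.01808) = 6.304×0.03227 = 0.2034 kmol/m³.

0.203 kmol/m³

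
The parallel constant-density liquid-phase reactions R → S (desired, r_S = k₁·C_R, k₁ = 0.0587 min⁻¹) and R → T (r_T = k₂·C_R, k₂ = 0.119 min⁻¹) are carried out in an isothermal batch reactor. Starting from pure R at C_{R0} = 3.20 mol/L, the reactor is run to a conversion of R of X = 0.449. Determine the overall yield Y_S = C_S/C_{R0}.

0.148

C_R = C_{R0}(1−X) = 1.763 mol/L.
Both paths are first order in R, so the instantaneous fraction to S is constant: dC_S/d(−C_R) = k₁/(k₁+k₂) = 0.3303.
C_S = 0.3303·(C_{R0}−C_R) = 0.3303×1.437 = 0.475 mol/L.
Y_S = C_S/C_{R0} = 0.4746/3.20 = 0.148.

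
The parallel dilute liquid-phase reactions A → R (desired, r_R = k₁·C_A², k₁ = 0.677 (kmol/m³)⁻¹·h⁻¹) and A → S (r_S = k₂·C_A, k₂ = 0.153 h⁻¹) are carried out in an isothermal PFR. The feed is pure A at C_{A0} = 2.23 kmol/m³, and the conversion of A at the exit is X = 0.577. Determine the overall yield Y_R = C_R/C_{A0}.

C_A = C_{A0}(1−X) = 0.9433 kmol/m³.
Along a PFR/batch, dC_S/dC_A = −r_S/(r_R+r_S) = −k₂/(k₂+k₁·C_A).
Integrating from C_{A0} to C_A: C_S = (0.153/0.677)·ln[(0.153+0.677·2.23)/(0.153+0.677·0.943)] = 0.2260·ln(1.663/0.7916) = 0.1677 kmol/m³.
Then C_R = (C_{A0}−C_A) − C_S = 1.287 − 0.1677 = 1.119 kmol/m³.
Y_R = C_R/C_{A0} = 1.119/2.23 = 0.502.

0.502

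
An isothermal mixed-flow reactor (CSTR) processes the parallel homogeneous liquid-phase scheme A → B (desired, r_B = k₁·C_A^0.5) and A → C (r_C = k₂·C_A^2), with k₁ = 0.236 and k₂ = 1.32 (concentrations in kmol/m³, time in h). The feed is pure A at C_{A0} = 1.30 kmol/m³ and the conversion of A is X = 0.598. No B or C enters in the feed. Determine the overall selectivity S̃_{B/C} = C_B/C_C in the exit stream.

0.473

Exit C_A = C_{A0}(1−X) = 1.30×0.402 = 0.5226 kmol/m³.
Rates in a CSTR are evaluated at the outlet concentration: r_B = 0.236×0.5226^0.5 = 0.1706, r_C = 1.32×0.5226^2 = 0.3605.
Overall selectivity = C_B/C_C = r_Bτ/(r_Cτ) = r_B/r_C = 0.473.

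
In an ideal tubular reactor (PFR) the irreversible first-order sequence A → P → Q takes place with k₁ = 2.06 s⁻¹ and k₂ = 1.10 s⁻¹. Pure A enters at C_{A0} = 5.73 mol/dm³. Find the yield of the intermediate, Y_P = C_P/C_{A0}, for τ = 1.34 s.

The intermediate concentration in a first-order A→B→C sequence is C_P = k₁C_{A0}(e^(−k₁τ) − e^(−k₂τ))/(k₂−k₁).
e^(−k₁τ) = e^(−2.06×1.34) = e^(−2.760) = 0.06327; e^(−k₂τ) = e^(−1.474) = 0.2290.
C_P = 2.06×5.73/(1.10−2.06) × (0.06327−0.2290) = (-12.30)×(-0.1657) = 2.038 mol/dm³.
Y_P = C_P/C_{A0} = 2.038/5.73 = 0.356.

0.356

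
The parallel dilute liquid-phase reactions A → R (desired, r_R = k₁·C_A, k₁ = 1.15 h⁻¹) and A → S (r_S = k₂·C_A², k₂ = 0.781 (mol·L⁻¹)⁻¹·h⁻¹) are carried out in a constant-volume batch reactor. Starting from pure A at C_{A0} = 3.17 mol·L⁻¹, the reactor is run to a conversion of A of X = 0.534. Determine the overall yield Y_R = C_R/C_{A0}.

C_A = C_{A0}(1−X) = 1.477 mol·L⁻¹.
Along a PFR/batch, dC_R/dC_A = −r_R/(r_R+r_S) = −k₁/(k₁+k₂·C_A).
Integrating from C_{A0} to C_A: C_R = (1.15/0.781)·ln[(1.15+0.781·3.17)/(1.15+0.781·1.48)] = 1.472·ln(3.626/2.304) = 0.6678 mol·L⁻¹.
Y_R = C_R/C_{A0} = 0.6678/3.17 = 0.211.

0.211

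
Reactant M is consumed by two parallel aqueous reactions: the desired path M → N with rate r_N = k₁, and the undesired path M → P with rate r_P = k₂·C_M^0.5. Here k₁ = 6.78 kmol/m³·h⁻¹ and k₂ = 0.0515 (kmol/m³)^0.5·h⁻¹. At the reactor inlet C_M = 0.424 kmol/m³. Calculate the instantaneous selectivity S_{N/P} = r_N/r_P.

202

S_{N/P} = r_N/r_P = (k₁)/(k₂·C_M^0.5) = (k₁/k₂)·C_M^-0.5.
= (6.78) / (0.0515×0.4240^0.5) = 6.780/0.03353 = 202.
The undesired path is higher order in M, so low C_M (CSTR or dilute feed) favours N.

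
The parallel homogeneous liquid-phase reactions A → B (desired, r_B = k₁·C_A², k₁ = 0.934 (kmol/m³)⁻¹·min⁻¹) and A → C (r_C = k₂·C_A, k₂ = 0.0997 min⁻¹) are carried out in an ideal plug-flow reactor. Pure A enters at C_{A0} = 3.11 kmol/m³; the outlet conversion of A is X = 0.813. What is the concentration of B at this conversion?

2.36 kmol/m³

C_A = C_{A0}(1−X) = 0.5816 kmol/m³.
Along a PFR/batch, dC_C/dC_A = −r_C/(r_B+r_C) = −k₂/(k₂+k₁·C_A).
Integrating from C_{A0} to C_A: C_C = (0.0997/0.934)·ln[(0.0997+0.934·3.11)/(0.0997+0.934·0.582)] = 0.1067·ln(3.004/0.6429) = 0.1646 kmol/m³.
Then C_B = (C_{A0}−C_A) − C_C = 2.528 − 0.1646 = 2.364 kmol/m³.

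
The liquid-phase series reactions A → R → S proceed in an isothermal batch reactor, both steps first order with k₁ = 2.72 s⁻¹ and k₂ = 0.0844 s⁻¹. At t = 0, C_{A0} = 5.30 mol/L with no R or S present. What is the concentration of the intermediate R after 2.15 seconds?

For first-order series with pure A initially, C_R(t) = k₁C_{A0}/(k₂−k₁)·(e^(−k₁t) − e^(−k₂t)).
e^(−k₁t) = e^(−2.72×2.15) = e^(−5.848) = 0.002886; e^(−k₂t) = e^(−0.1815) = 0.8341.
C_R = 2.72×5.30/(0.0844−2.72) × (0.002886−0.8341) = (-5.470)×(-0.8312) = 4.546 mol/L.

4.55 mol/L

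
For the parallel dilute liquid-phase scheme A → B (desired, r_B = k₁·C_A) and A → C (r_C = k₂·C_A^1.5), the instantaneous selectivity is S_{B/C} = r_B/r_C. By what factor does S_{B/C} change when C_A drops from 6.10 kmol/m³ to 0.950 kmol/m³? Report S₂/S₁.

2.53

S_{B/C} = (k₁/k₂)·C_A^-0.5, so S₂/S₁ = (C_{A,2}/C_{A,1})^-0.5.
= (0.950/6.10)^(-0.5) = (0.1557)^(-0.5) = 2.53.
Selectivity toward B rises as C_A falls — low-concentration operation is favoured.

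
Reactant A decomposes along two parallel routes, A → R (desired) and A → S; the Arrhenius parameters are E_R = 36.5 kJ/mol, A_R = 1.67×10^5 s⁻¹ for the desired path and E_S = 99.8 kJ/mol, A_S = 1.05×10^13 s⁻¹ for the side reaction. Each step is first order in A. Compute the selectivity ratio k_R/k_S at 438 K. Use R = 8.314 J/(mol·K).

0.563

With equal orders, S_{R/S} = k_R/k_S = (A_R/A_S)·exp[(E_S−E_R)/(RT)].
(E_S−E_R)/(RT) = (99.8−36.5)×10³/(8.314×438) = 63300/3642 = 17.38.
k_R/k_S = (1.67×10^5/1.05×10^13)·exp(17.38) = 1.590×10^-8 × 3.542×10^7 = 0.563.
Since E_R < E_S, lowering the temperature improves selectivity toward R.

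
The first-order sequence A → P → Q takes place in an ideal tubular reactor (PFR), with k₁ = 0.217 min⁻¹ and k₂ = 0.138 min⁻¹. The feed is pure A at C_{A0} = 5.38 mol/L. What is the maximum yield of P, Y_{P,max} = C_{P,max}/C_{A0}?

0.454

Evaluating C_P at τ_opt = ln(k₂/k₁)/(k₂−k₁) gives C_{P,max}/C_{A0} = (k₁/k₂)^[k₂/(k₂−k₁)].
= (0.217/0.138)^(0.138/(0.138−0.217)) = (1.572)^(-1.747) = 0.4535.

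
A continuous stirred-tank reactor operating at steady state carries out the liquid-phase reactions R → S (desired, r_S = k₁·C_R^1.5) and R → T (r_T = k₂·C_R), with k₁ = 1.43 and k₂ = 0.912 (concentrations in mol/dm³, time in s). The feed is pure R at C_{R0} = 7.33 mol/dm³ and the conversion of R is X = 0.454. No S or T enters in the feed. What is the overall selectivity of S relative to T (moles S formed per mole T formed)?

3.14

Exit C_R = C_{R0}(1−X) = 7.33×0.546 = 4.002 mol/dm³.
A CSTR operates uniformly at the exit composition, giving r_S = 11.45 and r_T = 3.650 (each k·C_R^n at C_R = 4.002).
Overall selectivity = C_S/C_T = r_Sτ/(r_Tτ) = r_S/r_T = 3.14.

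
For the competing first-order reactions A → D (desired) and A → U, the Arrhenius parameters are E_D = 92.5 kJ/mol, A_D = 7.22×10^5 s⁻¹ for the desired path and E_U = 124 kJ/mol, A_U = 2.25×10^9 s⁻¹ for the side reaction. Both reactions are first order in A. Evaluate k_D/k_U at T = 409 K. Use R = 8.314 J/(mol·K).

3.38

k_D/k_U = (A_D/A_U)·exp[−(E_D−E_U)/(RT)] = (A_D/A_U)·exp[(E_U−E_D)/(RT)].
(E_U−E_D)/(RT) = (124−92.5)×10³/(8.314×409) = 31500/3400 = 9.264.
k_D/k_U = (7.22×10^5/2.25×10^9)·exp(9.264) = 3.209×10^-4 × 10546 = 3.38.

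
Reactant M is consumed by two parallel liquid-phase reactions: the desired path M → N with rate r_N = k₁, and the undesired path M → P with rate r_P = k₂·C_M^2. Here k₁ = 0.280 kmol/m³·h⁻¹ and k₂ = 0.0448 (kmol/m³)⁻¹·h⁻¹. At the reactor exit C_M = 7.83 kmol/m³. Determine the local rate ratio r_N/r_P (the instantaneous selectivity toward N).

0.102

S_{N/P} = r_N/r_P = (k₁)/(k₂·C_M^2) = (k₁/k₂)·C_M^-2.
= (0.280) / (0.0448×7.830^2) = 0.2800/2.747 = 0.102.
The undesired path is higher order in M, so low C_M (CSTR or dilute feed) favours N.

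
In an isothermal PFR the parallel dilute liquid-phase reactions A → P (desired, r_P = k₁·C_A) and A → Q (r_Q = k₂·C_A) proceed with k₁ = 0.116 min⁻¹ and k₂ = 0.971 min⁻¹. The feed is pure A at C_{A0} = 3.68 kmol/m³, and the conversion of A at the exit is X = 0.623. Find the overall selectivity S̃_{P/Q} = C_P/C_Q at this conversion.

0.119

C_A = C_{A0}(1−X) = 1.387 kmol/m³.
Both paths are first order in A, so the instantaneous fraction to P is constant: dC_P/d(−C_A) = k₁/(k₁+k₂) = 0.1067.
C_P = 0.1067·(C_{A0}−C_A) = 0.1067×2.293 = 0.245 kmol/m³.
C_Q = (C_{A0}−C_A)−C_P = 2.048 kmol/m³; S̃_{P/Q} = 0.2447/2.048 = 0.119.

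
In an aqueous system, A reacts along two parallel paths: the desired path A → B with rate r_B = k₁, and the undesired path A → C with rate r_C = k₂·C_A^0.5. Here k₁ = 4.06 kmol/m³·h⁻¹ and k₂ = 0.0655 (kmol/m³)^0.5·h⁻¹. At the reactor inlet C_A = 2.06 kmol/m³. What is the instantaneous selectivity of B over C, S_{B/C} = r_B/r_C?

S_{B/C} = r_B/r_C = (k₁)/(k₂·C_A^0.5) = (k₁/k₂)·C_A^-0.5.
= (4.06) / (0.0655×2.060^0.5) = 4.060/0.09401 = 43.2.
The undesired path is higher order in A, so low C_A (CSTR or dilute feed) favours B.

43.2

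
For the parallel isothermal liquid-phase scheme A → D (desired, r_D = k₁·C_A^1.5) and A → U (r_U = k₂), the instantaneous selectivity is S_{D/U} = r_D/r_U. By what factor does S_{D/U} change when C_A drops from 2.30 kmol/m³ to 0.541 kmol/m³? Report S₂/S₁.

0.114

S_{D/U} = (k₁/k₂)·C_A^1.5, so S₂/S₁ = (C_{A,2}/C_{A,1})^1.5.
= (0.541/2.30)^1.5 = (0.2352)^1.5 = 0.114.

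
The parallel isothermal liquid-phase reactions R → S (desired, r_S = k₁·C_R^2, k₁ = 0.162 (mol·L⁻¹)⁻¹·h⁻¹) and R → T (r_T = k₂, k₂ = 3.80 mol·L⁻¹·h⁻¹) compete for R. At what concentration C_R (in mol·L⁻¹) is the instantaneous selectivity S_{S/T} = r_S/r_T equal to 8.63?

S_{S/T} = (k₁/k₂)·C_R^2 ⇒ C_R = (S·k₂/k₁)^(0.5).
= (8.63×3.80/0.162)^(0.5) = (202.4)^(0.5) = 14.2 mol·L⁻¹.

14.2 mol·L⁻¹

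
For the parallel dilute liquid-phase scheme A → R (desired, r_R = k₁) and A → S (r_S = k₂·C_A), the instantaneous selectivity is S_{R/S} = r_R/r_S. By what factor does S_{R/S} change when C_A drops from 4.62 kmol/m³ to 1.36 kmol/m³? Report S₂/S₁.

3.40

S_{R/S} = (k₁/k₂)·C_A⁻¹, so S₂/S₁ = (C_{A,2}/C_{A,1})⁻¹.
= 4.62/1.36 = 3.40.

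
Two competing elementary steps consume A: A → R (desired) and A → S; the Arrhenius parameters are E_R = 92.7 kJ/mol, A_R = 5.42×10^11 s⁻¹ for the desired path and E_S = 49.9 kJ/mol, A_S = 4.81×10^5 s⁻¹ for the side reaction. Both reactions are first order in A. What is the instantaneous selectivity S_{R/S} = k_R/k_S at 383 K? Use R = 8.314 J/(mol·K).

With equal orders, S_{R/S} = k_R/k_S = (A_R/A_S)·exp[(E_S−E_R)/(RT)].
(E_S−E_R)/(RT) = (49.9−92.7)×10³/(8.314×383) = -42800/3184 = -13.44.
k_R/k_S = (5.42×10^11/4.81×10^5)·exp(-13.44) = 1.127×10^6 × 1.454×10^-6 = 1.64.
Since E_R > E_S, raising the temperature improves selectivity toward R.

1.64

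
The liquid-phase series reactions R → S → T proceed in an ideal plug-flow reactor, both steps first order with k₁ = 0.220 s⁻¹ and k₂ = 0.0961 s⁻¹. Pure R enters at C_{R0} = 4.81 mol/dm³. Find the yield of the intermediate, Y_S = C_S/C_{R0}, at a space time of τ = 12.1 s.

0.431

For first-order series with pure R initially, C_S(τ) = k₁C_{R0}/(k₂−k₁)·(e^(−k₁τ) − e^(−k₂τ)).
e^(−k₁τ) = e^(−0.220×12.1) = e^(−2.662) = 0.06981; e^(−k₂τ) = e^(−1.163) = 0.3126.
C_S = 0.220×4.81/(0.0961−0.220) × (0.06981−0.3126) = (-8.541)×(-0.2428) = 2.074 mol/dm³.
Y_S = C_S/C_{R0} = 2.074/4.81 = 0.431.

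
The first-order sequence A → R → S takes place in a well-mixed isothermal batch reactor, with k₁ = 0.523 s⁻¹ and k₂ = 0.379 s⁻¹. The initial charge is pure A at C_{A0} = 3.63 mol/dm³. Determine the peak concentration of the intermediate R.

Evaluating C_R at t_opt = ln(k₂/k₁)/(k₂−k₁) gives C_{R,max}/C_{A0} = (k₁/k₂)^[k₂/(k₂−k₁)].
= (0.523/0.379)^(0.379/(0.379−0.523)) = (1.380)^(-2.632) = 0.4284.
C_{R,max} = 0.4284×3.63 = 1.56 mol/dm³.

1.56 mol/dm³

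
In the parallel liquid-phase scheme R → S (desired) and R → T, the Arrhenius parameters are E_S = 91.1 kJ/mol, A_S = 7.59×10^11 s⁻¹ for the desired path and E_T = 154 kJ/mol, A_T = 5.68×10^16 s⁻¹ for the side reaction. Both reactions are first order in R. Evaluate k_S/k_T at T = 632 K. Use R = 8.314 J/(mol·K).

2.11

Since both paths have the same order in R, the concentration cancels and S_{S/T} = k_S/k_T = (A_S/A_T)·exp[(E_T−E_S)/(RT)].
(E_T−E_S)/(RT) = (154−91.1)×10³/(8.314×632) = 62900/5254 = 11.97.
k_S/k_T = (7.59×10^11/5.68×10^16)·exp(11.97) = 1.336×10^-5 × 1.581×10^5 = 2.11.
Since E_S < E_T, lowering the temperature improves selectivity toward S.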